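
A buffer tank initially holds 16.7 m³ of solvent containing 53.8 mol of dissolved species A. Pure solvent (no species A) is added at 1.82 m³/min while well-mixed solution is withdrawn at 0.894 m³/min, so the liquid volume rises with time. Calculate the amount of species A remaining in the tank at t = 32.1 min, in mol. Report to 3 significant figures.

Let m(t) be the amount of species A. Volume: V(t) = V₀ + (Q_in − Q_out) t = 16.7 + 0.92600 t; V(32.1) = 46.425 m³.
Solute balance: dm/dt = 0 − Q_out C = −Q_out m/V(t).
dm/m = −Q_out dt/(V₀ + 0.92600 t); integrating gives ln(m/m₀) = −(Q_out/(Q_in−Q_out)) ln(V/V₀).
m = m₀ (V₀/V)^(Q_out/(Q_in−Q_out)) = 53.8 × (16.7/46.425)^(0.96544) = 20.049 mol.

20.0 mol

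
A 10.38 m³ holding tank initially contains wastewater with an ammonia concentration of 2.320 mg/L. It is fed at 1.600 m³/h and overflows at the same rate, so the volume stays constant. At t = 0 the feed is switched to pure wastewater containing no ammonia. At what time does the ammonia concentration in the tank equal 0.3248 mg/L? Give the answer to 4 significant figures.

Species balance: V dC/dt = Q(C_in − C) ⇒ τ = V/Q = 6.48750 h.
C(t) = C_in + (C₀ − C_in) e^(−t/τ). Set C = 0.3248 and solve for t:
e^(−t/τ) = (C − C_in)/(C₀ − C_in) = (0.3248 − 0)/(2.320 − 0) = 0.140000
t = −τ ln(…) = 6.48750 × 1.96611 = 12.7552 h.

12.76 h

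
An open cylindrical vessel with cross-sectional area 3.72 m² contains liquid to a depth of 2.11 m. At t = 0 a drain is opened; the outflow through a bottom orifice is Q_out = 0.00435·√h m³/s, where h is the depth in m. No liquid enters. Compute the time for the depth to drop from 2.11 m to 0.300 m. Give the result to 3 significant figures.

1550 s

A dh/dt = −Q_out = −0.00435 √h.
∫ h^(−1/2) dh = −(0.00435/A) ∫ dt, giving 2√h = 2√h₀ − (0.00435/A) t.
t = 2A(√h₀ − √h)/0.00435 = 2·3.72·(√2.11 − √0.300)/0.00435
  = 7.4400 × (1.4526 − 0.54772) / 0.00435 = 1547.6 s.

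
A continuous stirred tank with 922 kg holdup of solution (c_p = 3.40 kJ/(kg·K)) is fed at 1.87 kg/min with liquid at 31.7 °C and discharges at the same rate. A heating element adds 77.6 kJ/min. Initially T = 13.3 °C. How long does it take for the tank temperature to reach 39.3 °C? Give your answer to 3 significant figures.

934 min

Energy balance: M c_p dT/dt = ṁ c_p (T_in − T) + 77.6.
τ = M/ṁ = 493.05 min; T_ss = T_in + Q̇/(ṁ c_p) = 43.905 °C.
T(t) = T_ss + (T₀ − T_ss) e^(−t/τ). Set T = 39.3:
e^(−t/τ) = (39.3 − 43.905)/(13.3 − 43.905) = 0.15047
t = −493.05 · ln(0.15047) = 933.83 min.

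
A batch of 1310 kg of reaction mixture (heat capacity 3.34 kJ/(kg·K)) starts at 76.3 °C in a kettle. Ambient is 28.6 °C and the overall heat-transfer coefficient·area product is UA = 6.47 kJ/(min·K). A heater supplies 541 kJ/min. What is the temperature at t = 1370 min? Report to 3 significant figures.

Unsteady energy balance on the tank contents: M c_p dT/dt = −UA(T − T_amb) + Q̇.
dT/dt = (T_ss − T)/τ with T_ss = T_amb + Q̇/UA = 28.6 + 541/6.47 = 112.22 °C, τ = M c_p/UA = 1310·3.34/6.47 = 676.26 min.
This is linear first-order; T(t) = T_ss + (T₀ − T_ss) e^(−t/τ).
T(1370) = 112.22 + (-35.917)·0.13188 = 107.48 °C.

107 °C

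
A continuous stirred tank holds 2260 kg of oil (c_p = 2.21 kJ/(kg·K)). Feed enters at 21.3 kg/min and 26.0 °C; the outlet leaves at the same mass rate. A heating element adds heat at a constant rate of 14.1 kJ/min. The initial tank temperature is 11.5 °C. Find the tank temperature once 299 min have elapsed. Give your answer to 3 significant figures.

Energy balance: M c_p dT/dt = ṁ c_p (T_in − T) + 14.1.
τ = M/ṁ = 106.10 min; T_ss = T_in + Q̇/(ṁ c_p) = 26.0 + 14.1/(21.3·2.21) = 26.300 °C.
Integrating: T(t) = T_ss + (T₀ − T_ss) e^(−t/τ).
T(299) = 26.300 + (-14.800)·e^(−299/106.10) = 26.300 + (-14.800)·0.059725 = 25.416 °C.

25.4 °C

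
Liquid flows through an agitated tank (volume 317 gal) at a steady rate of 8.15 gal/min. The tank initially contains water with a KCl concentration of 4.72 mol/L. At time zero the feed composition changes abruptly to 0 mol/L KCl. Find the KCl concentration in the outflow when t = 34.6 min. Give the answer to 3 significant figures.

1.94 mol/L

Species balance on the tank: V dC/dt = Q(C_in − C).
So dC/dt = (C_in − C)/τ with τ = V/Q = 317/8.15 = 38.896 min.
This is linear first-order; C(t) = C_in + (C₀ − C_in) e^(−t/τ).
C(34.6) = 0 + (4.72 − 0)·e^(−34.6/38.896) = 0 + (4.7200)·0.41084 = 1.9392 mol/L.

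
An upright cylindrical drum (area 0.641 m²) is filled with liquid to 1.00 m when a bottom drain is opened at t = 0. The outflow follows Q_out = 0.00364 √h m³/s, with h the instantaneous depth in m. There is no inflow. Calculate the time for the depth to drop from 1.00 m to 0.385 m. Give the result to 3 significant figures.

A dh/dt = −Q_out = −0.00364 √h.
Separate and integrate: 2(√h − √h₀) = −(0.00364/A) t.
t = 2A(√h₀ − √h)/0.00364 = 2·0.641·(√1.00 − √0.385)/0.00364
  = 1.2820 × (1.0000 − 0.62048) / 0.00364 = 133.66 s.

134 s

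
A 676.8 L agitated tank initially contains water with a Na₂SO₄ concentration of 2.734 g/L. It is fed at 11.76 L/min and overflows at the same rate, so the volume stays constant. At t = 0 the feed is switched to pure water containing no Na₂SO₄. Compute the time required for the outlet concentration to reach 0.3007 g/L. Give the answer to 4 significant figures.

127.0 min

Accumulation = in − out for the solute gives V dC/dt = Q(C_in − C), so τ = V/Q = 57.5510 min.
C(t) = C_in + (C₀ − C_in) e^(−t/τ). Set C = 0.3007 and solve for t:
e^(−t/τ) = (C − C_in)/(C₀ − C_in) = (0.3007 − 0)/(2.734 − 0) = 0.109985
t = −τ ln(…) = 57.5510 × 2.20741 = 127.039 min.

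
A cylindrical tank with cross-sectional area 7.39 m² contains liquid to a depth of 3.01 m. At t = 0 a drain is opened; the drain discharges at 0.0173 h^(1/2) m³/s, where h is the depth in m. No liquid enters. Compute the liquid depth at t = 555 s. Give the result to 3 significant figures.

1.18 m

Accumulation of liquid (constant cross-section A): A dh/dt = −0.0173 √h.
Separate and integrate: 2(√h − √h₀) = −(0.0173/A) t.
√h = √3.01 − 0.0173·555/(2·7.39) = 1.7349 − 0.64963 = 1.0853.
h = 1.0853² = 1.1779 m.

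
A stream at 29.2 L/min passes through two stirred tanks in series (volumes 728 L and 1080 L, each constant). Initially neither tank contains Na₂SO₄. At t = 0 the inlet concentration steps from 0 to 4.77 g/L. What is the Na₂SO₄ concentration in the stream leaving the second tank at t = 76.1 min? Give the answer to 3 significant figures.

Species balance on tank i: dCᵢ/dt = (Cᵢ₋₁ − Cᵢ)/τᵢ with τᵢ = Vᵢ/Q.
τ₁ = 728/29.2 = 24.932 min; τ₂ = 1080/29.2 = 36.986 min.
Tank 1: C₁ = C_in(1 − e^(−t/τ₁)). Tank 2 (τ₁ ≠ τ₂): C₂ = C_in[1 − (τ₁ e^(−t/τ₁) − τ₂ e^(−t/τ₂))/(τ₁ − τ₂)].
At t = 76.1: e^(−t/τ₁) = 0.047247, e^(−t/τ₂) = 0.12777.
C₂ = 4.77·[1 − (24.932·0.047247 − 36.986·0.12777)/(-12.055)] = 4.77·0.70569 = 3.3662 g/L.

3.37 g/L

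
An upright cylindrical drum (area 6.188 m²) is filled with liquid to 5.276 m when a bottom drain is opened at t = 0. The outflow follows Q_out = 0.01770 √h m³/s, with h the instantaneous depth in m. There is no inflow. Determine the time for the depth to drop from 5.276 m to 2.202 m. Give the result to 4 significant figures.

568.5 s

With no inflow, A dh/dt = −0.01770 √h.
This is separable: 2 d(√h)/dt = −0.01770/A, so √h = √h₀ − (0.01770/(2A)) t.
t = 2A(√h₀ − √h)/0.01770 = 2·6.188·(√5.276 − √2.202)/0.01770
  = 12.3760 × (2.29695 − 1.48391) / 0.01770 = 568.485 s.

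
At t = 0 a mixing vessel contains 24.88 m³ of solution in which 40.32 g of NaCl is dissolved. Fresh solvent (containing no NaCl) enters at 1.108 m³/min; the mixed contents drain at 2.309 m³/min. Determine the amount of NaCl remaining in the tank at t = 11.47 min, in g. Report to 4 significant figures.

Let m(t) be the amount of NaCl. Volume: V(t) = V₀ + (Q_in − Q_out) t = 24.88 − 1.20100 t; V(11.47) = 11.1045 m³.
Species balance (pure solvent in): dm/dt = −Q_out · m/V(t).
Separate: dm/m = −Q_out dt/V(t) ⇒ ln(m/m₀) = −(Q_out/(Q_in−Q_out)) ln(V/V₀).
m = m₀ (V₀/V)^(Q_out/(Q_in−Q_out)) = 40.32 × (24.88/11.1045)^(-1.92256) = 8.54968 g.

8.550 g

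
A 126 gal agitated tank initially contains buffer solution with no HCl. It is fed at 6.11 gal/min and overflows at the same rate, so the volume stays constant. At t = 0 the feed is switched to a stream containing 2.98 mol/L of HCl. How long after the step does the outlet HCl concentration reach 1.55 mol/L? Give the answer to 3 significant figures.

15.1 min

Species balance on the tank: V dC/dt = Q(C_in − C), so τ = V/Q = 20.622 min.
C(t) = C_in + (C₀ − C_in) e^(−t/τ). Set C = 1.55 and solve for t:
e^(−t/τ) = (C − C_in)/(C₀ − C_in) = (1.55 − 2.98)/(0 − 2.98) = 0.47987
t = −τ ln(…) = 20.622 × 0.73425 = 15.142 min.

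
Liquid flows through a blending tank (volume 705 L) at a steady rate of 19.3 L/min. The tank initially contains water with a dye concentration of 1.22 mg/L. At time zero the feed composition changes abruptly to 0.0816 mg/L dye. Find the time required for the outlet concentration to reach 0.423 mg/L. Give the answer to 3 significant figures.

Transient balance on the dissolved component: V dC/dt = Q(C_in − C), so τ = V/Q = 36.528 min.
C(t) = C_in + (C₀ − C_in) e^(−t/τ). Set C = 0.423 and solve for t:
e^(−t/τ) = (C − C_in)/(C₀ − C_in) = (0.423 − 0.0816)/(1.22 − 0.0816) = 0.29989
t = −τ ln(…) = 36.528 × 1.2043 = 43.992 min.

44.0 min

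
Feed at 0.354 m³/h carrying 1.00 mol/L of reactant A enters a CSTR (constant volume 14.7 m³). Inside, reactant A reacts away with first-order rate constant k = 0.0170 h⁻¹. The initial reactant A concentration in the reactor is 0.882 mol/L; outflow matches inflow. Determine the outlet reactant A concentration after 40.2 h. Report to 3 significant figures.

Species balance: V dC/dt = Q C_in − Q C − k V C.
This is linear with rate a = Q/V + k = 0.041082 h⁻¹.
C_ss = Q C_in/(Q + kV) = 0.58619 mol/L; C(t) = C_ss + (C₀ − C_ss) e^(−a t).
C(40.2) = 0.58619 + (0.29581)·e^(−0.041082·40.2) = 0.58619 + (0.29581)·0.19177 = 0.64292 mol/L.

0.643 mol/L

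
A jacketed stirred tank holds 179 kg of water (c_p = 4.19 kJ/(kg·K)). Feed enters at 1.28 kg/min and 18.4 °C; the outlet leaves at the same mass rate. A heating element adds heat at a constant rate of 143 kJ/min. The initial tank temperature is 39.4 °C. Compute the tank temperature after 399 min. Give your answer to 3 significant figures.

Heat balance on the well-mixed liquid: M c_p dT/dt = ṁ c_p (T_in − T) + 143.
Rearrange: dT/dt = (T_ss − T)/τ with τ = M/ṁ = 139.84 min and T_ss = T_in + Q̇/(ṁ c_p) = 45.063 °C.
T approaches T_ss exponentially: T(t) = T_ss + (T₀ − T_ss) e^(−t/τ).
T(399) = 45.063 + (-5.6632)·e^(−399/139.84) = 45.063 + (-5.6632)·0.057660 = 44.737 °C.

44.7 °C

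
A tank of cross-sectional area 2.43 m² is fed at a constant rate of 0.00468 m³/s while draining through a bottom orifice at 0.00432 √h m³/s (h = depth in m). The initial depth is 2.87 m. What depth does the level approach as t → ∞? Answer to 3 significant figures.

1.17 m

Mass balance (ρ constant): A dh/dt = Q_in − 0.00432 √h. At steady state dh/dt = 0:
Q_in = 0.00432 √h_ss ⇒ √h_ss = 0.00468/0.00432 = 1.0833.
h_ss = 1.0833² = 1.1736 m. (Since h₀ = 2.87 m > h_ss, the level will fall toward this value.)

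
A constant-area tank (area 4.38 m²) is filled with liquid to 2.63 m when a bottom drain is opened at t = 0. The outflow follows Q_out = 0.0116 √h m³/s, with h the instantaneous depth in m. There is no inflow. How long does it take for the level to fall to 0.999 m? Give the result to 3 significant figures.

With no inflow, A dh/dt = −0.0116 √h.
Separate and integrate: 2(√h − √h₀) = −(0.0116/A) t.
t = 2A(√h₀ − √h)/0.0116 = 2·4.38·(√2.63 − √0.999)/0.0116
  = 8.7600 × (1.6217 − 0.99950) / 0.0116 = 469.89 s.

470 s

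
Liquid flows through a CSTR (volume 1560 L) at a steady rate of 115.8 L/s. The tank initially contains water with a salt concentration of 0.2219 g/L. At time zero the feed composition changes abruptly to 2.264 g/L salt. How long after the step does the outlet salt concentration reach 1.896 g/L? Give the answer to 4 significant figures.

23.09 s

Accumulation = in − out for the solute gives V dC/dt = Q(C_in − C), so τ = V/Q = 13.4715 s.
C(t) = C_in + (C₀ − C_in) e^(−t/τ). Set C = 1.896 and solve for t:
e^(−t/τ) = (C − C_in)/(C₀ − C_in) = (1.896 − 2.264)/(0.2219 − 2.264) = 0.180207
t = −τ ln(…) = 13.4715 × 1.71365 = 23.0855 s.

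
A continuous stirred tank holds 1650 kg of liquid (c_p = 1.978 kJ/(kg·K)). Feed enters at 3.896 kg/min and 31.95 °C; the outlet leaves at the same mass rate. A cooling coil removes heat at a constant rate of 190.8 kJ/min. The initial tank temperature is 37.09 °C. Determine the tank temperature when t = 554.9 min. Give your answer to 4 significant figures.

15.26 °C

Energy balance: M c_p dT/dt = ṁ c_p (T_in − T) − 190.8.
τ = M/ṁ = 423.511 min; T_ss = T_in − Q̇/(ṁ c_p) = 31.95 − 190.8/(3.896·1.978) = 7.19100 °C.
T approaches T_ss exponentially: T(t) = T_ss + (T₀ − T_ss) e^(−t/τ).
T(554.9) = 7.19100 + (29.8990)·e^(−554.9/423.511) = 7.19100 + (29.8990)·0.269756 = 15.2564 °C.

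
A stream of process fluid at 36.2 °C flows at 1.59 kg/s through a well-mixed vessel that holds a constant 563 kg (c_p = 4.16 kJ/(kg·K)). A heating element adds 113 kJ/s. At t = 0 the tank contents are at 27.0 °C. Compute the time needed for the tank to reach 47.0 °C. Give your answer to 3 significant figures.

507 s

M c_p dT/dt = ṁ c_p (T_in − T) + Q̇.
τ = M/ṁ = 354.09 s; T_ss = T_in + Q̇/(ṁ c_p) = 53.284 °C.
T(t) = T_ss + (T₀ − T_ss) e^(−t/τ). Set T = 47.0:
e^(−t/τ) = (47.0 − 53.284)/(27.0 − 53.284) = 0.23908
t = −354.09 · ln(0.23908) = 506.69 s.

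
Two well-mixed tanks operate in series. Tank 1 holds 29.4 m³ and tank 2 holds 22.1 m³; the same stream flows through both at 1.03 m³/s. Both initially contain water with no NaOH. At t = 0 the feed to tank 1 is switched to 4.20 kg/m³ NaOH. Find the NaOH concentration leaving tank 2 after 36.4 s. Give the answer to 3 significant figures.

Time constants: τᵢ = Vᵢ/Q for each well-mixed tank.
τ₁ = 29.4/1.03 = 28.544 s; τ₂ = 22.1/1.03 = 21.456 s.
Tank 1: C₁ = C_in(1 − e^(−t/τ₁)). Tank 2 (τ₁ ≠ τ₂): C₂ = C_in[1 − (τ₁ e^(−t/τ₁) − τ₂ e^(−t/τ₂))/(τ₁ − τ₂)].
At t = 36.4: e^(−t/τ₁) = 0.27936, e^(−t/τ₂) = 0.18333.
C₂ = 4.20·[1 − (28.544·0.27936 − 21.456·0.18333)/(7.0874)] = 4.20·0.42990 = 1.8056 kg/m³.

1.81 kg/m³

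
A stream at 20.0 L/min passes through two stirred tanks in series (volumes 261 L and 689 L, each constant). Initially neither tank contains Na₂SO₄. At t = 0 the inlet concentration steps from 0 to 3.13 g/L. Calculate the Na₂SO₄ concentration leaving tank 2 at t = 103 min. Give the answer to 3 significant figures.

Each tank obeys Vᵢ dCᵢ/dt = Q(Cᵢ₋₁ − Cᵢ), so τᵢ = Vᵢ/Q.
τ₁ = 261/20.0 = 13.050 min; τ₂ = 689/20.0 = 34.450 min.
Solving the cascade with C₁(0)=C₂(0)=0 gives C₂(t) = C_in[1 − (τ₁ e^(−t/τ₁) − τ₂ e^(−t/τ₂))/(τ₁ − τ₂)].
At t = 103: e^(−t/τ₁) = 0.00037345, e^(−t/τ₂) = 0.050295.
C₂ = 3.13·[1 − (13.050·0.00037345 − 34.450·0.050295)/(-21.400)] = 3.13·0.91926 = 2.8773 g/L.

2.88 g/L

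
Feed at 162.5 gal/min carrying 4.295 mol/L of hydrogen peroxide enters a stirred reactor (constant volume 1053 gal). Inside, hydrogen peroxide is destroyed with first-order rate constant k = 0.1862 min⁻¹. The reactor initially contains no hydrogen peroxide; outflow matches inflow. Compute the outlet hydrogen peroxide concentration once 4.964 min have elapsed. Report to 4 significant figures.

1.587 mol/L

Accumulation = in − out − consumed: V dC/dt = Q C_in − Q C − k V C.
dC/dt = (Q/V) C_in − (Q/V + k) C; effective rate a = Q/V + k = 0.154321 + 0.1862 = 0.340521 min⁻¹.
C_ss = Q C_in/(Q + kV) = 1.94645 mol/L; C(t) = C_ss + (C₀ − C_ss) e^(−a t).
C(4.964) = 1.94645 + (-1.94645)·e^(−0.340521·4.964) = 1.94645 + (-1.94645)·0.184456 = 1.58742 mol/L.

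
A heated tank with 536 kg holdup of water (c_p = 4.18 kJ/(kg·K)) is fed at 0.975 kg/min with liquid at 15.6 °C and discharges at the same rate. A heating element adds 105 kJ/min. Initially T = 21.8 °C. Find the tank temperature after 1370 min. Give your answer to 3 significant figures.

Unsteady energy balance on the tank contents: M c_p dT/dt = ṁ c_p (T_in − T) + 105.
τ = M/ṁ = 549.74 min; T_ss = T_in + Q̇/(ṁ c_p) = 15.6 + 105/(0.975·4.18) = 41.364 °C.
T approaches T_ss exponentially: T(t) = T_ss + (T₀ − T_ss) e^(−t/τ).
T(1370) = 41.364 + (-19.564)·e^(−1370/549.74) = 41.364 + (-19.564)·0.082738 = 39.745 °C.

39.7 °C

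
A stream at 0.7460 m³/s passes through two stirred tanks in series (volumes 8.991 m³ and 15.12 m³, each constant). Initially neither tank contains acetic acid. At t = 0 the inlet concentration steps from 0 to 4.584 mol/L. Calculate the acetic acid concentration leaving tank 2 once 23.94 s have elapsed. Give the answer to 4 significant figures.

2.036 mol/L

Each tank obeys Vᵢ dCᵢ/dt = Q(Cᵢ₋₁ − Cᵢ), so τᵢ = Vᵢ/Q.
τ₁ = 8.991/0.7460 = 12.0523 s; τ₂ = 15.12/0.7460 = 20.2681 s.
Solving the cascade with C₁(0)=C₂(0)=0 gives C₂(t) = C_in[1 − (τ₁ e^(−t/τ₁) − τ₂ e^(−t/τ₂))/(τ₁ − τ₂)].
At t = 23.94: e^(−t/τ₁) = 0.137196, e^(−t/τ₂) = 0.306920.
C₂ = 4.584·[1 − (12.0523·0.137196 − 20.2681·0.306920)/(-8.21582)] = 4.584·0.444100 = 2.03576 mol/L.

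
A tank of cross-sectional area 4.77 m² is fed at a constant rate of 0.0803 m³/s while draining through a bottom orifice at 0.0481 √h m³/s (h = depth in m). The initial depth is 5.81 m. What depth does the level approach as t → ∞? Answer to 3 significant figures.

2.79 m

Unsteady balance on liquid volume: A dh/dt = Q_in − 0.0481 √h. At steady state dh/dt = 0:
Q_in = 0.0481 √h_ss ⇒ √h_ss = 0.0803/0.0481 = 1.6694.
h_ss = 1.6694² = 2.7870 m. (Since h₀ = 5.81 m > h_ss, the level will fall toward this value.)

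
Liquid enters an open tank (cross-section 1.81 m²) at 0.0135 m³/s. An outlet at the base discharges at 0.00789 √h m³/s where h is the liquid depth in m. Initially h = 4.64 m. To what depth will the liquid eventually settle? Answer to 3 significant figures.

Accumulation of liquid (constant cross-section A): A dh/dt = Q_in − 0.00789 √h. At steady state dh/dt = 0:
Q_in = 0.00789 √h_ss ⇒ √h_ss = 0.0135/0.00789 = 1.7110.
h_ss = 1.7110² = 2.9276 m. (Since h₀ = 4.64 m > h_ss, the level will fall toward this value.)

2.93 m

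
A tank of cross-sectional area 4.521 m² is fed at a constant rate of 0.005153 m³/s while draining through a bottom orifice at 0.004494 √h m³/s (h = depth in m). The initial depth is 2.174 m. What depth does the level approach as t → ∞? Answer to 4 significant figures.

1.315 m

Level balance: A dh/dt = 0.005153 − 0.004494 √h. Setting dh/dt = 0:
Q_in = 0.004494 √h_ss ⇒ √h_ss = 0.005153/0.004494 = 1.14664.
h_ss = 1.14664² = 1.31478 m. (Since h₀ = 2.174 m > h_ss, the level will fall toward this value.)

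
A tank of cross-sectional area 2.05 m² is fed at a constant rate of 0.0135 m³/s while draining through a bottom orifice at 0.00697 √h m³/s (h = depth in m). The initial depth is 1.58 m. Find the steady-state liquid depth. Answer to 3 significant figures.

3.75 m

Mass balance (ρ constant): A dh/dt = Q_in − 0.00697 √h. At steady state dh/dt = 0:
Q_in = 0.00697 √h_ss ⇒ √h_ss = 0.0135/0.00697 = 1.9369.
h_ss = 1.9369² = 3.7515 m. (Since h₀ = 1.58 m < h_ss, the level will rise toward this value.)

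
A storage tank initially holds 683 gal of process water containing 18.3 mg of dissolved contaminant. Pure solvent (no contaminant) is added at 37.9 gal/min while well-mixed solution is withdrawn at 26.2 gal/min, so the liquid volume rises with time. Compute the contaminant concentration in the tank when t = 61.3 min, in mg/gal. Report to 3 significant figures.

0.00262 mg/gal

Let m(t) be the amount of contaminant. Volume: V(t) = V₀ + (Q_in − Q_out) t = 683 + 11.700 t; V(61.3) = 1400.2 gal.
Species balance (pure solvent in): dm/dt = −Q_out · m/V(t).
Separate: dm/m = −Q_out dt/V(t) ⇒ ln(m/m₀) = −(Q_out/(Q_in−Q_out)) ln(V/V₀).
m = m₀ (V₀/V)^(Q_out/(Q_in−Q_out)) = 18.3 × (683/1400.2)^(2.2393) = 3.6669 mg.
C = m/V = 3.6669/1400.2 = 0.0026188 mg/gal.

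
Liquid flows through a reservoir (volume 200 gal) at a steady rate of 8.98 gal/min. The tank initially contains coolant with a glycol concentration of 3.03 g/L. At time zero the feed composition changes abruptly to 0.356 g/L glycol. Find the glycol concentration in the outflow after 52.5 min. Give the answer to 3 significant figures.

Unsteady species balance (constant V, well mixed): V dC/dt = Q(C_in − C).
Rewrite as dC/dt + C/τ = C_in/τ, τ = V/Q = 22.272 min.
Solution: C(t) = C_in + (C₀ − C_in) e^(−t/τ).
C(52.5) = 0.356 + (3.03 − 0.356)·e^(−52.5/22.272) = 0.356 + (2.6740)·0.094680 = 0.60917 g/L.

0.609 g/L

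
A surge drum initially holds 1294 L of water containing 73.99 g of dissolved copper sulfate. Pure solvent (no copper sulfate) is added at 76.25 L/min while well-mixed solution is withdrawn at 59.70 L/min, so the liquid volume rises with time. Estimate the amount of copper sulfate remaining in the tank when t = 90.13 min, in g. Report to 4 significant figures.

Total volume: dV/dt = Q_in − Q_out = 16.5500 L/min, so V(t) = 1294 + 16.5500 t and V(90.13) = 2785.65 L.
Solute balance: dm/dt = 0 − Q_out C = −Q_out m/V(t).
dm/m = −Q_out dt/(V₀ + 16.5500 t); integrating gives ln(m/m₀) = −(Q_out/(Q_in−Q_out)) ln(V/V₀).
m = m₀ (V₀/V)^(Q_out/(Q_in−Q_out)) = 73.99 × (1294/2785.65)^(3.60725) = 4.65571 g.

4.656 g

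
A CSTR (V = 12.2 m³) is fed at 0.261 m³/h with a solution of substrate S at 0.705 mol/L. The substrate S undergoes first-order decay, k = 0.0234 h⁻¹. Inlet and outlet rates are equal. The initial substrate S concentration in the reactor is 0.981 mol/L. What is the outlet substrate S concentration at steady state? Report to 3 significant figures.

0.337 mol/L

Accumulation = in − out − consumed: V dC/dt = Q C_in − Q C − k V C.
Steady state (dC/dt = 0): C_ss = Q C_in/(Q + kV) = C_in/(1 + kV/Q).
C_ss = 0.261·0.705/(0.261 + 0.0234·12.2) = 0.18401/0.54648 = 0.33671 mol/L.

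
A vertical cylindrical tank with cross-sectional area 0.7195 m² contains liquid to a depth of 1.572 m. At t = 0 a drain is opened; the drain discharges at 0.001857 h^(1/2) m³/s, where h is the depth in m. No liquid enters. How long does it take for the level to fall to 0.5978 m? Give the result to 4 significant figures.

372.4 s

Volume balance on the tank: A dh/dt = −0.001857 √h.
∫ h^(−1/2) dh = −(0.001857/A) ∫ dt, giving 2√h = 2√h₀ − (0.001857/A) t.
t = 2A(√h₀ − √h)/0.001857 = 2·0.7195·(√1.572 − √0.5978)/0.001857
  = 1.43900 × (1.25379 − 0.773175) / 0.001857 = 372.434 s.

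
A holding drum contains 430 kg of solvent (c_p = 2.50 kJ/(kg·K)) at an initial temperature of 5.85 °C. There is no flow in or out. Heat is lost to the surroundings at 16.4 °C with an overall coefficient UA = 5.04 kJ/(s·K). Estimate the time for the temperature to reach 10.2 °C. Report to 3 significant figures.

Energy balance: M c_p dT/dt = −UA(T − T_amb).
τ = M c_p/UA = 213.29 s; T_ss = T_amb = 16.400 °C.
T(t) = T_ss + (T₀ − T_ss)e^(−t/τ); set T = 10.2:
t = −τ ln[(T − T_ss)/(T₀ − T_ss)] = −213.29 · ln(0.58768) = 113.38 s.

113 s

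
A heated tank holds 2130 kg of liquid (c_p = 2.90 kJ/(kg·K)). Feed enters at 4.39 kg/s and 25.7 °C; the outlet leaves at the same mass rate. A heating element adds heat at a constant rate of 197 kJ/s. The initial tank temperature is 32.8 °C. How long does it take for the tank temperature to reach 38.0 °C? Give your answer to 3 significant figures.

Unsteady energy balance on the tank contents: M c_p dT/dt = ṁ c_p (T_in − T) + 197.
τ = M/ṁ = 485.19 s; T_ss = T_in + Q̇/(ṁ c_p) = 41.174 °C.
T(t) = T_ss + (T₀ − T_ss) e^(−t/τ). Set T = 38.0:
e^(−t/τ) = (38.0 − 41.174)/(32.8 − 41.174) = 0.37903
t = −485.19 · ln(0.37903) = 470.70 s.

471 s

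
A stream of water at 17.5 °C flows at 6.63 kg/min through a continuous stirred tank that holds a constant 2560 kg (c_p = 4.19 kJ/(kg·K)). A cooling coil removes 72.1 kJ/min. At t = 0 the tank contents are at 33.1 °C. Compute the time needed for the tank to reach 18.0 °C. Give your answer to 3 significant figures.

684 min

M c_p dT/dt = ṁ c_p (T_in − T) − Q̇.
τ = M/ṁ = 386.12 min; T_ss = T_in − Q̇/(ṁ c_p) = 14.905 °C.
T(t) = T_ss + (T₀ − T_ss) e^(−t/τ). Set T = 18.0:
e^(−t/τ) = (18.0 − 14.905)/(33.1 − 14.905) = 0.17012
t = −386.12 · ln(0.17012) = 683.92 min.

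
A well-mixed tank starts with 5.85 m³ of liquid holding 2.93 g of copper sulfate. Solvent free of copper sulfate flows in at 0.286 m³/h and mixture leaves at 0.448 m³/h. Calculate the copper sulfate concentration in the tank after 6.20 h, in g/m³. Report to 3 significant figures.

Let m(t) be the amount of copper sulfate. Volume: V(t) = V₀ + (Q_in − Q_out) t = 5.85 − 0.16200 t; V(6.20) = 4.8456 m³.
No copper sulfate enters, so dm/dt = −Q_out · (m/V).
Separate: dm/m = −Q_out dt/V(t) ⇒ ln(m/m₀) = −(Q_out/(Q_in−Q_out)) ln(V/V₀).
m = m₀ (V₀/V)^(Q_out/(Q_in−Q_out)) = 2.93 × (5.85/4.8456)^(-2.7654) = 1.7403 g.
C = m/V = 1.7403/4.8456 = 0.35916 g/m³.

0.359 g/m³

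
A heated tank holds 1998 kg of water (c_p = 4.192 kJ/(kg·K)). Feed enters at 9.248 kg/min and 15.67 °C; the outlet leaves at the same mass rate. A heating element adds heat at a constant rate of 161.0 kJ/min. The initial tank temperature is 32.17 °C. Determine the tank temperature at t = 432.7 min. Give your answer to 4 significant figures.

21.49 °C

M c_p dT/dt = ṁ c_p (T_in − T) + Q̇.
Rearrange: dT/dt = (T_ss − T)/τ with τ = M/ṁ = 216.047 min and T_ss = T_in + Q̇/(ṁ c_p) = 19.8230 °C.
Integrating: T(t) = T_ss + (T₀ − T_ss) e^(−t/τ).
T(432.7) = 19.8230 + (12.3470)·e^(−432.7/216.047) = 19.8230 + (12.3470)·0.134956 = 21.4893 °C.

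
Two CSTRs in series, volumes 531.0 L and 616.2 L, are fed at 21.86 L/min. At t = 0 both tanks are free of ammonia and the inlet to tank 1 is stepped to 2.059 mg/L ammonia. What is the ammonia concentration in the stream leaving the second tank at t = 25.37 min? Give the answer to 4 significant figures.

Each tank obeys Vᵢ dCᵢ/dt = Q(Cᵢ₋₁ − Cᵢ), so τᵢ = Vᵢ/Q.
τ₁ = 531.0/21.86 = 24.2909 min; τ₂ = 616.2/21.86 = 28.1885 min.
Tank 1: C₁ = C_in(1 − e^(−t/τ₁)). Tank 2 (τ₁ ≠ τ₂): C₂ = C_in[1 − (τ₁ e^(−t/τ₁) − τ₂ e^(−t/τ₂))/(τ₁ − τ₂)].
At t = 25.37: e^(−t/τ₁) = 0.351895, e^(−t/τ₂) = 0.406564.
C₂ = 2.059·[1 − (24.2909·0.351895 − 28.1885·0.406564)/(-3.89753)] = 2.059·0.252716 = 0.520342 mg/L.

0.5203 mg/L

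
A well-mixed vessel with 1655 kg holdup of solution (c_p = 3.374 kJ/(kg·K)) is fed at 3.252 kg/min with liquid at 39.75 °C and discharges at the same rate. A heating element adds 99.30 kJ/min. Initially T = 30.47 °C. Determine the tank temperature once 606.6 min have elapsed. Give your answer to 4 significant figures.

M c_p dT/dt = ṁ c_p (T_in − T) + Q̇.
τ = M/ṁ = 508.918 min; T_ss = T_in + Q̇/(ṁ c_p) = 39.75 + 99.30/(3.252·3.374) = 48.8001 °C.
T approaches T_ss exponentially: T(t) = T_ss + (T₀ − T_ss) e^(−t/τ).
T(606.6) = 48.8001 + (-18.3301)·e^(−606.6/508.918) = 48.8001 + (-18.3301)·0.303631 = 43.2345 °C.

43.23 °C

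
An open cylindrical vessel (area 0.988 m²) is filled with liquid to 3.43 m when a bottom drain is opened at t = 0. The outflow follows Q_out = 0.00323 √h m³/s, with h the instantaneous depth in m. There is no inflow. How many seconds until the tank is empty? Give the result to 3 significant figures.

1130 s

With no inflow, A dh/dt = −0.00323 √h.
∫ h^(−1/2) dh = −(0.00323/A) ∫ dt, giving 2√h = 2√h₀ − (0.00323/A) t.
Set h = 0: 2√h₀ = (0.00323/A) t_empty ⇒ t_empty = 2A√h₀/0.00323.
t_empty = 2·0.988·√3.43/0.00323 = 1.9760·1.8520/0.00323 = 1133.0 s.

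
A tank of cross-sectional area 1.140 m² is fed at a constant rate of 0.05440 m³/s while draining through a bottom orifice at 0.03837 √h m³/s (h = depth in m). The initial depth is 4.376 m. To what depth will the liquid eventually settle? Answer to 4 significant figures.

Unsteady balance on liquid volume: A dh/dt = Q_in − 0.03837 √h. At steady state dh/dt = 0:
Q_in = 0.03837 √h_ss ⇒ √h_ss = 0.05440/0.03837 = 1.41777.
h_ss = 1.41777² = 2.01008 m. (Since h₀ = 4.376 m > h_ss, the level will fall toward this value.)

2.010 m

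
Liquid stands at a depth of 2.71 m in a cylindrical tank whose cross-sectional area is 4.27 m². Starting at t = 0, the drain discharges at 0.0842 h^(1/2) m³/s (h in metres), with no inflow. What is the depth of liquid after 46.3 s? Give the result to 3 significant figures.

1.42 m

Mass balance (ρ constant): A dh/dt = −0.0842 √h.
Separate and integrate: 2(√h − √h₀) = −(0.0842/A) t.
√h = √2.71 − 0.0842·46.3/(2·4.27) = 1.6462 − 0.45649 = 1.1897.
h = 1.1897² = 1.4154 m.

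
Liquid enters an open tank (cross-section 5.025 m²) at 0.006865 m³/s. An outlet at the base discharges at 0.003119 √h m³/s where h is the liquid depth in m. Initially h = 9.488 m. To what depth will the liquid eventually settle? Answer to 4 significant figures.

Level balance: A dh/dt = 0.006865 − 0.003119 √h. Setting dh/dt = 0:
Q_in = 0.003119 √h_ss ⇒ √h_ss = 0.006865/0.003119 = 2.20103.
h_ss = 2.20103² = 4.84452 m. (Since h₀ = 9.488 m > h_ss, the level will fall toward this value.)

4.845 m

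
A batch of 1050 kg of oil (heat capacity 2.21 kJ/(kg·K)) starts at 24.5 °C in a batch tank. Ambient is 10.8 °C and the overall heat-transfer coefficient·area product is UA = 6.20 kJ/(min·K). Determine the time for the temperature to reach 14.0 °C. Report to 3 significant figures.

M c_p dT/dt = −UA(T − T_amb).
τ = M c_p/UA = 374.27 min; T_ss = T_amb = 10.800 °C.
T(t) = T_ss + (T₀ − T_ss)e^(−t/τ); set T = 14.0:
t = −τ ln[(T − T_ss)/(T₀ − T_ss)] = −374.27 · ln(0.23358) = 544.29 min.

544 min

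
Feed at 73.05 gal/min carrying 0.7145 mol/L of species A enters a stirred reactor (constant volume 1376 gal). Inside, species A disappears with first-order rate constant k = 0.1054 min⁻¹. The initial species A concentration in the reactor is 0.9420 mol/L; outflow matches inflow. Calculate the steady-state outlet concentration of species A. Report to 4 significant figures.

V dC/dt = Q(C_in − C) − k V C.
At steady state: 0 = Q C_in − (Q + kV) C_ss, so C_ss = Q C_in/(Q + kV).
C_ss = 73.05·0.7145/(73.05 + 0.1054·1376) = 52.1942/218.080 = 0.239335 mol/L.

0.2393 mol/L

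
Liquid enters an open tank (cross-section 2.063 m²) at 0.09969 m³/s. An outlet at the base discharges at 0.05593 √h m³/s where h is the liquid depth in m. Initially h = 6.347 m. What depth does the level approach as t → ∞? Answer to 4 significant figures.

3.177 m

Mass balance (ρ constant): A dh/dt = Q_in − 0.05593 √h. At steady state dh/dt = 0:
Q_in = 0.05593 √h_ss ⇒ √h_ss = 0.09969/0.05593 = 1.78241.
h_ss = 1.78241² = 3.17697 m. (Since h₀ = 6.347 m > h_ss, the level will fall toward this value.)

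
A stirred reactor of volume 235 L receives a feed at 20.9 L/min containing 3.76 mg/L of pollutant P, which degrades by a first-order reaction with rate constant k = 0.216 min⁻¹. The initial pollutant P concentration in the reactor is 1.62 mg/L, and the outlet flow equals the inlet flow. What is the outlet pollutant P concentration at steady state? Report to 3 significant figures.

Accumulation = in − out − consumed: V dC/dt = Q C_in − Q C − k V C.
At steady state: 0 = Q C_in − (Q + kV) C_ss, so C_ss = Q C_in/(Q + kV).
C_ss = 20.9·3.76/(20.9 + 0.216·235) = 78.584/71.660 = 1.0966 mg/L.

1.10 mg/L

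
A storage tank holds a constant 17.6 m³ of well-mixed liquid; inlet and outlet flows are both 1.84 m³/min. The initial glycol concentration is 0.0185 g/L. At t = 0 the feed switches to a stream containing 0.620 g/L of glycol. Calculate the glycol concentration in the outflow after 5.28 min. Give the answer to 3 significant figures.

Accumulation = in − out for the solute gives V dC/dt = Q(C_in − C).
So dC/dt = (C_in − C)/τ with τ = V/Q = 17.6/1.84 = 9.5652 min.
Integrating: C(t) = C_in + (C₀ − C_in) e^(−t/τ).
C(5.28) = 0.620 + (0.0185 − 0.620)·e^(−5.28/9.5652) = 0.620 + (-0.60150)·0.57580 = 0.27366 g/L.

0.274 g/L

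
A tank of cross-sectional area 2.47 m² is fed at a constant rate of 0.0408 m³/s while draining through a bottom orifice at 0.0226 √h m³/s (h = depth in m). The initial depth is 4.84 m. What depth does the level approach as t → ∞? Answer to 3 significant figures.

Level balance: A dh/dt = 0.0408 − 0.0226 √h. Setting dh/dt = 0:
Q_in = 0.0226 √h_ss ⇒ √h_ss = 0.0408/0.0226 = 1.8053.
h_ss = 1.8053² = 3.2591 m. (Since h₀ = 4.84 m > h_ss, the level will fall toward this value.)

3.26 m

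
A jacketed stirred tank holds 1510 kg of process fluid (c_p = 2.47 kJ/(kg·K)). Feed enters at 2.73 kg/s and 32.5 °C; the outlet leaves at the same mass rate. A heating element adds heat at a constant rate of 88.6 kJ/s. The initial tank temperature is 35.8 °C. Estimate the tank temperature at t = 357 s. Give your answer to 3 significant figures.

40.5 °C

M c_p dT/dt = ṁ c_p (T_in − T) + Q̇.
τ = M/ṁ = 553.11 s; T_ss = T_in + Q̇/(ṁ c_p) = 32.5 + 88.6/(2.73·2.47) = 45.639 °C.
This is linear first-order; T(t) = T_ss + (T₀ − T_ss) e^(−t/τ).
T(357) = 45.639 + (-9.8394)·e^(−357/553.11) = 45.639 + (-9.8394)·0.52443 = 40.479 °C.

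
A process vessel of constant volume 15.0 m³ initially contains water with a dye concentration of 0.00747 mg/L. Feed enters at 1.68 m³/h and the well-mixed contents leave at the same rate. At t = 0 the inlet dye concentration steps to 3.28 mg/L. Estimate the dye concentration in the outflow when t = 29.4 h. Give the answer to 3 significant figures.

Accumulation = in − out for the solute gives V dC/dt = Q(C_in − C).
So dC/dt = (C_in − C)/τ with τ = V/Q = 15.0/1.68 = 8.9286 h.
Integrating: C(t) = C_in + (C₀ − C_in) e^(−t/τ).
C(29.4) = 3.28 + (0.00747 − 3.28)·e^(−29.4/8.9286) = 3.28 + (-3.2725)·0.037150 = 3.1584 mg/L.

3.16 mg/L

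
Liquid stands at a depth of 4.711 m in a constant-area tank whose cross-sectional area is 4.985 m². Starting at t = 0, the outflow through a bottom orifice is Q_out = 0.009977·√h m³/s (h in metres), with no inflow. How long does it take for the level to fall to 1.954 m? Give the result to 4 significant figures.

Mass balance (ρ constant): A dh/dt = −0.009977 √h.
This is separable: 2 d(√h)/dt = −0.009977/A, so √h = √h₀ − (0.009977/(2A)) t.
t = 2A(√h₀ − √h)/0.009977 = 2·4.985·(√4.711 − √1.954)/0.009977
  = 9.97000 × (2.17048 − 1.39786) / 0.009977 = 772.086 s.

772.1 s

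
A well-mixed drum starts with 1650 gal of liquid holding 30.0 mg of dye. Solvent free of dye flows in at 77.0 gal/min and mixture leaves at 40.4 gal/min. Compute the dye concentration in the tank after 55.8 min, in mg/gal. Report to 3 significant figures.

Total volume: dV/dt = Q_in − Q_out = 36.600 gal/min, so V(t) = 1650 + 36.600 t and V(55.8) = 3692.3 gal.
Solute balance: dm/dt = 0 − Q_out C = −Q_out m/V(t).
Separate: dm/m = −Q_out dt/V(t) ⇒ ln(m/m₀) = −(Q_out/(Q_in−Q_out)) ln(V/V₀).
m = m₀ (V₀/V)^(Q_out/(Q_in−Q_out)) = 30.0 × (1650/3692.3)^(1.1038) = 12.331 mg.
C = m/V = 12.331/3692.3 = 0.0033396 mg/gal.

0.00334 mg/gal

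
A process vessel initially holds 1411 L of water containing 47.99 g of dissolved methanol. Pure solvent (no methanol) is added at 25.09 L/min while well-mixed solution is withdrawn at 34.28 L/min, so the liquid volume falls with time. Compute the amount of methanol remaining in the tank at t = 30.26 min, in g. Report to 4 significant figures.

Let m(t) be the amount of methanol. Volume: V(t) = V₀ + (Q_in − Q_out) t = 1411 − 9.19000 t; V(30.26) = 1132.91 L.
Solute balance: dm/dt = 0 − Q_out C = −Q_out m/V(t).
Separate: dm/m = −Q_out dt/V(t) ⇒ ln(m/m₀) = −(Q_out/(Q_in−Q_out)) ln(V/V₀).
m = m₀ (V₀/V)^(Q_out/(Q_in−Q_out)) = 47.99 × (1411/1132.91)^(-3.73014) = 21.1617 g.

21.16 g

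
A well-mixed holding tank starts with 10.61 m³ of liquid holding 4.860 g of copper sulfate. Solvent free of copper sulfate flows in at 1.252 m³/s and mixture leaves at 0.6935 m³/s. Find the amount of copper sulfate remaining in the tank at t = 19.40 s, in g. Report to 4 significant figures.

2.028 g

Let m(t) be the amount of copper sulfate. Volume: V(t) = V₀ + (Q_in − Q_out) t = 10.61 + 0.558500 t; V(19.40) = 21.4449 m³.
Species balance (pure solvent in): dm/dt = −Q_out · m/V(t).
dm/m = −Q_out dt/(V₀ + 0.558500 t); integrating gives ln(m/m₀) = −(Q_out/(Q_in−Q_out)) ln(V/V₀).
m = m₀ (V₀/V)^(Q_out/(Q_in−Q_out)) = 4.860 × (10.61/21.4449)^(1.24172) = 2.02841 g.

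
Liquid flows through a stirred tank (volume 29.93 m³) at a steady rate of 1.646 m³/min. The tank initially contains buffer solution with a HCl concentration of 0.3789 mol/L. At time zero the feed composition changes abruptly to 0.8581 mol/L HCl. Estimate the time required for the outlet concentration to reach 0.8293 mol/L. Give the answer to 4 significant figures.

51.13 min

Species balance: V dC/dt = Q(C_in − C) ⇒ τ = V/Q = 18.1835 min.
C(t) = C_in + (C₀ − C_in) e^(−t/τ). Set C = 0.8293 and solve for t:
e^(−t/τ) = (C − C_in)/(C₀ − C_in) = (0.8293 − 0.8581)/(0.3789 − 0.8581) = 0.0601002
t = −τ ln(…) = 18.1835 × 2.81174 = 51.1273 min.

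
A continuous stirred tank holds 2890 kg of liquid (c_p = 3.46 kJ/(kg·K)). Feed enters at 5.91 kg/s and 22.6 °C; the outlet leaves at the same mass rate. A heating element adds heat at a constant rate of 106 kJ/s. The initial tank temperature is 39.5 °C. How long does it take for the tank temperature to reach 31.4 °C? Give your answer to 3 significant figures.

Heat balance on the well-mixed liquid: M c_p dT/dt = ṁ c_p (T_in − T) + 106.
τ = M/ṁ = 489.00 s; T_ss = T_in + Q̇/(ṁ c_p) = 27.784 °C.
T(t) = T_ss + (T₀ − T_ss) e^(−t/τ). Set T = 31.4:
e^(−t/τ) = (31.4 − 27.784)/(39.5 − 27.784) = 0.30865
t = −489.00 · ln(0.30865) = 574.84 s.

575 s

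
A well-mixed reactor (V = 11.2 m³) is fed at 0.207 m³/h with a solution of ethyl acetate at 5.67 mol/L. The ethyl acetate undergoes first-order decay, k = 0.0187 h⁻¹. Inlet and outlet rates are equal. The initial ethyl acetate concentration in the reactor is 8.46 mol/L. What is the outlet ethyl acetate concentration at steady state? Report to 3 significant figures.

V dC/dt = Q(C_in − C) − k V C.
Steady state (dC/dt = 0): C_ss = Q C_in/(Q + kV) = C_in/(1 + kV/Q).
C_ss = 0.207·5.67/(0.207 + 0.0187·11.2) = 1.1737/0.41644 = 2.8184 mol/L.

2.82 mol/L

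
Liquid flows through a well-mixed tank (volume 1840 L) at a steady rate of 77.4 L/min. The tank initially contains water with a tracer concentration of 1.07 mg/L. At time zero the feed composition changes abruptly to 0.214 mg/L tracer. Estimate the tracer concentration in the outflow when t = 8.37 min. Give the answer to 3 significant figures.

Accumulation = in − out for the solute gives V dC/dt = Q(C_in − C).
Time constant τ = V/Q = 1840/77.4 = 23.773 min.
Solution: C(t) = C_in + (C₀ − C_in) e^(−t/τ).
C(8.37) = 0.214 + (1.07 − 0.214)·e^(−8.37/23.773) = 0.214 + (0.85600)·0.70322 = 0.81596 mg/L.

0.816 mg/L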